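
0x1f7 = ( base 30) gn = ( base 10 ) 503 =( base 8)767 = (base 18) 19h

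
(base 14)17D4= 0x10CE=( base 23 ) 831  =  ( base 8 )10316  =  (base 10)4302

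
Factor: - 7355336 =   -  2^3*919417^1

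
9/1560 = 3/520  =  0.01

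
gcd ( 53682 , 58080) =6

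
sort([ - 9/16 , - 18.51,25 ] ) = [ - 18.51, -9/16, 25]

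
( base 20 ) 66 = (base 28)4e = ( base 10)126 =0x7e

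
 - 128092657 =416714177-544806834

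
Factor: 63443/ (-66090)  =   - 2^( -1)*3^( - 1)*5^( - 1 )*2203^(  -  1) * 63443^1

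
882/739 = 882/739  =  1.19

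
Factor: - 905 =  - 5^1*181^1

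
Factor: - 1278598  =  -2^1*639299^1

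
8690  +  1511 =10201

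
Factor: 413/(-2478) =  - 2^ ( - 1 )*3^( - 1)= - 1/6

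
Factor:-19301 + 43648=97^1*251^1 =24347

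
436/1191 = 436/1191 = 0.37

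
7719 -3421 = 4298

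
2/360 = 1/180 = 0.01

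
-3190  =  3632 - 6822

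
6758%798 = 374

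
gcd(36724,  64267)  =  9181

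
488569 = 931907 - 443338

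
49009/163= 300 + 109/163 = 300.67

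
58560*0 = 0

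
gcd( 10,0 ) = 10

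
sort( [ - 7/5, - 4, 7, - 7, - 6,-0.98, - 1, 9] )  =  [ - 7,-6,  -  4, - 7/5, - 1,-0.98,7 , 9 ]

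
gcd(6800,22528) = 16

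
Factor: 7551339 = 3^1 * 29^2*41^1 * 73^1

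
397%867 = 397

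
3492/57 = 1164/19= 61.26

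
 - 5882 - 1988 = -7870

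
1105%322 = 139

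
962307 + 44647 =1006954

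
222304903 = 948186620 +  - 725881717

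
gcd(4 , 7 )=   1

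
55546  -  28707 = 26839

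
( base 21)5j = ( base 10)124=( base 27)4g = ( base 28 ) 4C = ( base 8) 174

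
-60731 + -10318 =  - 71049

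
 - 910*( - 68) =61880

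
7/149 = 7/149 = 0.05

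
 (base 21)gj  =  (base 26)dh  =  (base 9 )434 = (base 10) 355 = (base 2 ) 101100011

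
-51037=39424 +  - 90461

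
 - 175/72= - 3 +41/72  =  - 2.43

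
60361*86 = 5191046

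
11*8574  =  94314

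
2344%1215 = 1129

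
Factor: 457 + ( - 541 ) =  - 2^2*3^1*7^1 = -84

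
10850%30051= 10850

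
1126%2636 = 1126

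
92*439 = 40388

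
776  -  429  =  347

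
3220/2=1610 = 1610.00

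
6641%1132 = 981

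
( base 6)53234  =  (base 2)1110000110110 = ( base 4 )1300312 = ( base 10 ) 7222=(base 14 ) 28BC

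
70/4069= 70/4069 = 0.02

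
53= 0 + 53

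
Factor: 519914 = 2^1* 47^1*5531^1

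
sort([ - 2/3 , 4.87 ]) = [-2/3,4.87] 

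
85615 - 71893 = 13722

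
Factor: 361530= 2^1  *  3^3 * 5^1 * 13^1*103^1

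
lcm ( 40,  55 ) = 440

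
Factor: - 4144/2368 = - 7/4 = - 2^( - 2 )*7^1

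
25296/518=12648/259 = 48.83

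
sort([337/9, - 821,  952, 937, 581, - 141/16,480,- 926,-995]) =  [ - 995, - 926, - 821, - 141/16,  337/9,480, 581, 937, 952]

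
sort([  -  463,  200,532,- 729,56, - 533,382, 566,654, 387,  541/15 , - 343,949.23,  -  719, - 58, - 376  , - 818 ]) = [ - 818, - 729,  -  719, - 533, - 463, - 376 , - 343, - 58,541/15, 56,  200, 382, 387,532, 566 , 654,  949.23 ] 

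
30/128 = 15/64 = 0.23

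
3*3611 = 10833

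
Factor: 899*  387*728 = 2^3*3^2*7^1*13^1*29^1*31^1*43^1 = 253280664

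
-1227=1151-2378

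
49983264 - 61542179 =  - 11558915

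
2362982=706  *3347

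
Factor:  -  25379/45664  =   - 2^( - 5)*41^1*619^1*1427^( -1 )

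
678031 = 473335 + 204696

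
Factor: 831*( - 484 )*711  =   - 285967044 = - 2^2*3^3*11^2 * 79^1 *277^1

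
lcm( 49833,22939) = 1445157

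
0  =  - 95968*0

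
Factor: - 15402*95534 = -2^2*3^1*17^1*37^1*151^1 *1291^1  =  -  1471414668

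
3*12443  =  37329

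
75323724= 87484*861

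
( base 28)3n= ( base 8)153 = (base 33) 38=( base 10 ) 107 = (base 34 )35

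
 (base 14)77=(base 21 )50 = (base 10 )105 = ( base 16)69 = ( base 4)1221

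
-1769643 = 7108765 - 8878408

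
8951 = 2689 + 6262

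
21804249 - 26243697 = -4439448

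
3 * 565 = 1695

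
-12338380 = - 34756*355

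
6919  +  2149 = 9068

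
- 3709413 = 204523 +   -  3913936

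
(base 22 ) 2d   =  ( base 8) 71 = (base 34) 1n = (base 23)2b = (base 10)57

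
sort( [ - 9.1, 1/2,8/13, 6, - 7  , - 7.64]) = [ - 9.1,  -  7.64, - 7,1/2,8/13  ,  6]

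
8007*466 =3731262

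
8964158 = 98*91471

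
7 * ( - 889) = -6223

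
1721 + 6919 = 8640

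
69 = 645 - 576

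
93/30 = 31/10 = 3.10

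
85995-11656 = 74339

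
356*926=329656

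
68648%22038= 2534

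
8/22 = 4/11 = 0.36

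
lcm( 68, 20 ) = 340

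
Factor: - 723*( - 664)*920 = 2^6*3^1*5^1*23^1*83^1*241^1 = 441666240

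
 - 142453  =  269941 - 412394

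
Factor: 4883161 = 67^1*72883^1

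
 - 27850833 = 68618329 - 96469162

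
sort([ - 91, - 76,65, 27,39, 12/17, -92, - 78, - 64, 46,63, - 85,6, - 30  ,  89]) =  [ - 92, - 91,  -  85 , - 78, - 76, - 64, - 30,12/17 , 6, 27,  39,46,63,65,89 ] 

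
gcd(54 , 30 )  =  6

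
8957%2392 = 1781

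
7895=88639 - 80744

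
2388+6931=9319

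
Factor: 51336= 2^3*3^2*23^1*31^1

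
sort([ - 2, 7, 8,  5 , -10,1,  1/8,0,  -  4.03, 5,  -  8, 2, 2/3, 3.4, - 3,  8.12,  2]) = [ - 10 , - 8, - 4.03,- 3, -2, 0, 1/8, 2/3, 1 , 2, 2, 3.4, 5, 5,7, 8, 8.12 ] 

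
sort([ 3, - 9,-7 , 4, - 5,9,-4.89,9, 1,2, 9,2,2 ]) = [-9 , - 7, - 5, - 4.89,1,2,2, 2,  3,4, 9,  9, 9]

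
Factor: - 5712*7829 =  - 44719248= - 2^4* 3^1*7^1*17^1 *7829^1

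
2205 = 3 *735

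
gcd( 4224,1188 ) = 132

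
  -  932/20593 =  - 932/20593= - 0.05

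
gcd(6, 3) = 3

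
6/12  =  1/2 = 0.50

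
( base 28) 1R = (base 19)2h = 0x37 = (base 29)1Q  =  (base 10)55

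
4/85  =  4/85 = 0.05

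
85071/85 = 1000 +71/85 = 1000.84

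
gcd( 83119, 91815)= 1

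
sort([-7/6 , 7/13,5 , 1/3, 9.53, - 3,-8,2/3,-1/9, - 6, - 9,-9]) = [-9, - 9,-8,-6,  -  3, - 7/6, - 1/9,1/3,7/13,  2/3 , 5,9.53]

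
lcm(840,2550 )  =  71400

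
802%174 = 106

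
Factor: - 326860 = -2^2 * 5^1* 59^1*277^1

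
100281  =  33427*3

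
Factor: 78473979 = 3^2 * 139^1 * 149^1 * 421^1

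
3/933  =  1/311 =0.00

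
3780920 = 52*72710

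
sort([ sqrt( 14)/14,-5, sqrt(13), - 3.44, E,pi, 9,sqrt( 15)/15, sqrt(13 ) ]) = [ - 5 ,-3.44, sqrt(15) /15, sqrt(14 ) /14,E,  pi, sqrt( 13),sqrt( 13 ), 9]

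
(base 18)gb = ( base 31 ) 9k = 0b100101011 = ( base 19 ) FE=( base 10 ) 299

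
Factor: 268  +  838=1106  =  2^1*7^1*79^1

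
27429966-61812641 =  - 34382675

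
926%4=2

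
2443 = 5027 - 2584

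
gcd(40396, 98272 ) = 4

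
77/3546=77/3546 = 0.02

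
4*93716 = 374864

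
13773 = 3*4591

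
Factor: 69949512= 2^3 * 3^2*971521^1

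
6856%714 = 430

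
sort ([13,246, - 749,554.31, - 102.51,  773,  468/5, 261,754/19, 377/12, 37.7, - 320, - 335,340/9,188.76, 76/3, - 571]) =[ - 749, - 571, - 335,- 320, - 102.51, 13,  76/3,377/12, 37.7, 340/9, 754/19,468/5, 188.76,246,  261,554.31, 773]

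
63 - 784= - 721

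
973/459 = 2 + 55/459=2.12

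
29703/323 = 29703/323 = 91.96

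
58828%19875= 19078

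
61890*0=0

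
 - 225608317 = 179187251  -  404795568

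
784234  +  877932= 1662166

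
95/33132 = 95/33132 = 0.00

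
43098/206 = 209  +  22/103 = 209.21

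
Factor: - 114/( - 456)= 2^(  -  2) = 1/4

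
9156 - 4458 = 4698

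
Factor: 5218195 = 5^1*1043639^1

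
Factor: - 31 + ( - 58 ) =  - 89 = - 89^1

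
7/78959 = 7/78959 = 0.00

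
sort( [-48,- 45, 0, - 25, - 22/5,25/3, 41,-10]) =[ - 48, - 45, - 25, -10, - 22/5,0, 25/3,41] 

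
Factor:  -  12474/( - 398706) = 3^3 *863^(-1 ) = 27/863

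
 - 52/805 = -1 +753/805 = - 0.06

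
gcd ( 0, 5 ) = 5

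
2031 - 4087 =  - 2056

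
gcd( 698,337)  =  1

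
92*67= 6164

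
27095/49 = 552 + 47/49 = 552.96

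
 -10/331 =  - 10/331 = - 0.03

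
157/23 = 6 + 19/23 = 6.83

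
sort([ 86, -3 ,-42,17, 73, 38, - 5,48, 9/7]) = [- 42,-5,- 3, 9/7,17, 38,48, 73,  86]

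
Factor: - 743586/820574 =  - 371793/410287 = -3^1*41^( - 1 ) * 10007^( - 1 )*123931^1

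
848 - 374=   474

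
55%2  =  1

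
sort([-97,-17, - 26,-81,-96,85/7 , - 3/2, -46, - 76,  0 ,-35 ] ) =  [-97 , - 96, - 81,-76,  -  46,  -  35,  -  26 , - 17, - 3/2, 0,  85/7] 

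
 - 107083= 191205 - 298288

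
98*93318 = 9145164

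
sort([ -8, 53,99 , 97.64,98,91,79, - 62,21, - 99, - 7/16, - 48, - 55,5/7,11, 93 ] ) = [-99, - 62,  -  55, - 48, - 8, - 7/16,5/7  ,  11, 21, 53,79,91, 93, 97.64,98,99 ]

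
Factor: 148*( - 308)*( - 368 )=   2^8*7^1*11^1*23^1*37^1 =16774912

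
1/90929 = 1/90929 =0.00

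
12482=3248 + 9234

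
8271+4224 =12495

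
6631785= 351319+6280466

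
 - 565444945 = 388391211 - 953836156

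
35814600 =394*90900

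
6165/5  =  1233 = 1233.00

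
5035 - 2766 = 2269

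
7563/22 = 7563/22=343.77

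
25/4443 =25/4443  =  0.01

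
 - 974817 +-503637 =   -  1478454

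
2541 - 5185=- 2644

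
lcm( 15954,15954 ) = 15954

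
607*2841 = 1724487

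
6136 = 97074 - 90938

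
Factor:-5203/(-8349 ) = 43/69 = 3^( - 1 )*23^( -1 ) * 43^1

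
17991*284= 5109444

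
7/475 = 7/475 = 0.01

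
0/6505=0= 0.00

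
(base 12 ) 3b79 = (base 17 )16CA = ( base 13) 317a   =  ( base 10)6861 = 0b1101011001101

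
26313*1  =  26313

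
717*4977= 3568509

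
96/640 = 3/20 = 0.15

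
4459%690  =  319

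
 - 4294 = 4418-8712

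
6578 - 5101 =1477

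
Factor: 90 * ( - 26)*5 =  - 2^2*3^2*5^2*13^1 =-11700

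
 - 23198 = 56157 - 79355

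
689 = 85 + 604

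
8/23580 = 2/5895 = 0.00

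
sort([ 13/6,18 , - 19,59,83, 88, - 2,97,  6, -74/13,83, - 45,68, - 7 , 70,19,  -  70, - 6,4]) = [ - 70, - 45 , - 19, - 7 , - 6, - 74/13, - 2,  13/6, 4  ,  6,18,19,59,68, 70,83,  83 , 88, 97 ] 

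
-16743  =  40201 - 56944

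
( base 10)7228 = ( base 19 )1108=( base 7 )30034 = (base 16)1C3C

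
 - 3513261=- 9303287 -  - 5790026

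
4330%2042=246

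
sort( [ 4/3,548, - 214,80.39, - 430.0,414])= [ - 430.0, - 214, 4/3,80.39,414,548]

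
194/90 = 97/45 = 2.16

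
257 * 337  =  86609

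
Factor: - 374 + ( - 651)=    - 1025 = -  5^2*41^1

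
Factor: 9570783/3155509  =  3^1 * 7^ (  -  1) * 23^1*29^1*4783^1*450787^( - 1 ) 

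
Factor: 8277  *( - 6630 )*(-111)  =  2^1*3^3*5^1*13^1*17^1*31^1*37^1*89^1=6091292610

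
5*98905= 494525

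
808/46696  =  101/5837= 0.02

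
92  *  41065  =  3777980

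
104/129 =104/129= 0.81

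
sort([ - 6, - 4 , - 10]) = [- 10, -6, - 4 ]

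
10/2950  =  1/295 =0.00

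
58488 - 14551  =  43937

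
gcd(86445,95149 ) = 17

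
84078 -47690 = 36388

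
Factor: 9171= 3^2*1019^1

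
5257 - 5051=206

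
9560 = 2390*4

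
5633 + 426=6059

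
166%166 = 0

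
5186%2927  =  2259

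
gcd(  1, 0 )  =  1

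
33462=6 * 5577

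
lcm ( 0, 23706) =0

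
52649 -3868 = 48781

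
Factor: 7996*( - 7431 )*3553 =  - 2^2*3^1*11^1 *17^1*19^1*1999^1 * 2477^1 = - 211113134628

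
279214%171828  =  107386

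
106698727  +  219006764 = 325705491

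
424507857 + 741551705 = 1166059562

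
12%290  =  12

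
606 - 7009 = -6403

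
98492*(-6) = -590952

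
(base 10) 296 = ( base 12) 208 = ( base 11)24A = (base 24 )C8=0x128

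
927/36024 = 309/12008 = 0.03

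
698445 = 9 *77605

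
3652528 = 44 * 83012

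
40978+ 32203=73181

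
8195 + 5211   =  13406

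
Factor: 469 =7^1*67^1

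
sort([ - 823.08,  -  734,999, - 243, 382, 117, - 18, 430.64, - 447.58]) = [ - 823.08,-734, - 447.58,-243,- 18,117,382, 430.64,  999 ]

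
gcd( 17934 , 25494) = 42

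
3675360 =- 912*( - 4030)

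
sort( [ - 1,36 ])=[ - 1, 36 ] 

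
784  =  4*196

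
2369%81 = 20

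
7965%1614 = 1509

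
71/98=71/98 = 0.72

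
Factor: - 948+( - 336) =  - 2^2 *3^1  *  107^1 =- 1284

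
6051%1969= 144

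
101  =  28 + 73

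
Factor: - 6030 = -2^1 * 3^2*5^1*  67^1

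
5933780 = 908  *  6535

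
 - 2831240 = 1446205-4277445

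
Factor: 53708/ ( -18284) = - 7^( - 1)*29^1*463^1*653^( - 1)  =  - 13427/4571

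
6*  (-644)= -3864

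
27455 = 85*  323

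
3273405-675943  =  2597462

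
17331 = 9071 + 8260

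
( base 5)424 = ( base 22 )54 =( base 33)3F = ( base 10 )114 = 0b1110010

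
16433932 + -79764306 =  - 63330374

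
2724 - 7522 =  - 4798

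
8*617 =4936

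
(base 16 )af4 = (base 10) 2804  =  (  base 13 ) 1379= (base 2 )101011110100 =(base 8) 5364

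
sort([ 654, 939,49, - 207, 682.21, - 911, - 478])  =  [-911,-478, - 207, 49,654,682.21, 939]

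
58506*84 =4914504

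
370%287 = 83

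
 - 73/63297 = - 73/63297= - 0.00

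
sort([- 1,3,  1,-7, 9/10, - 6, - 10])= [-10, - 7, - 6,-1,9/10, 1, 3]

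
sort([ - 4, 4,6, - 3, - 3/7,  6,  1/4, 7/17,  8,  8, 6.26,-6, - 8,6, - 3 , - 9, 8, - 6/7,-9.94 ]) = [-9.94, - 9, - 8, - 6, - 4, - 3, - 3, - 6/7,-3/7, 1/4, 7/17,4, 6, 6, 6, 6.26,8, 8, 8]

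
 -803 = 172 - 975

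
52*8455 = 439660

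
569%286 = 283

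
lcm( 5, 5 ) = 5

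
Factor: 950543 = 11^1*86413^1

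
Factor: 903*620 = 559860 = 2^2*3^1*5^1*7^1*31^1*43^1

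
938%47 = 45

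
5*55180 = 275900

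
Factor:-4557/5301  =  - 3^ ( - 1)*7^2* 19^( - 1)  =  - 49/57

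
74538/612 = 121 + 27/34=121.79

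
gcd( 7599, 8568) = 51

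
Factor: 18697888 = 2^5*11^3 * 439^1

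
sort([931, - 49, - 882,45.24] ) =[ - 882, - 49, 45.24 , 931] 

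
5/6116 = 5/6116  =  0.00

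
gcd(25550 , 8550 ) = 50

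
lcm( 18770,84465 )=168930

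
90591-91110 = -519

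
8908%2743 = 679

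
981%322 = 15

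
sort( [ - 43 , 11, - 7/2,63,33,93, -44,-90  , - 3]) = [ - 90, - 44, - 43, - 7/2, - 3, 11, 33, 63 , 93] 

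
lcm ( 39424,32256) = 354816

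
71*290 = 20590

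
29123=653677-624554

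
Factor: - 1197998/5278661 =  - 2^1*23^( - 1)*229507^( - 1 ) * 598999^1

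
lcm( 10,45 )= 90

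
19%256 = 19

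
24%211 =24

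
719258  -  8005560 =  - 7286302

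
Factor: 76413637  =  29^1 * 2634953^1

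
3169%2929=240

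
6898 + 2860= 9758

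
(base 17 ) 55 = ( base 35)2k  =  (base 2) 1011010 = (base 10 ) 90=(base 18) 50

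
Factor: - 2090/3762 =-3^(  -  2) * 5^1 = - 5/9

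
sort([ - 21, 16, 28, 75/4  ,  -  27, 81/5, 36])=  [-27, - 21, 16, 81/5, 75/4 , 28,36]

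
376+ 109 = 485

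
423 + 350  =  773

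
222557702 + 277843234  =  500400936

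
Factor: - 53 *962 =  - 2^1 * 13^1*37^1 * 53^1 = -50986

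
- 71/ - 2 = 35+1/2 =35.50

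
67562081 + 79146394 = 146708475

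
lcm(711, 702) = 55458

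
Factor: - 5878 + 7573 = 1695 = 3^1*5^1*113^1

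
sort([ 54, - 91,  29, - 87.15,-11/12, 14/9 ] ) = [ - 91, -87.15 , - 11/12,14/9, 29 , 54]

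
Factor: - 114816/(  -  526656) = 2^1*23^1*211^ ( - 1 )=46/211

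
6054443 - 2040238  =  4014205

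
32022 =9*3558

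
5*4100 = 20500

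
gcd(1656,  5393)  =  1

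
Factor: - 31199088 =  - 2^4 * 3^1 * 649981^1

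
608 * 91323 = 55524384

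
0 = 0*68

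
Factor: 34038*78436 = 2^3*3^2 * 31^1*61^1 * 19609^1 = 2669804568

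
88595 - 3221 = 85374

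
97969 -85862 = 12107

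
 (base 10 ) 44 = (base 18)28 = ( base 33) 1B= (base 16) 2c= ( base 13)35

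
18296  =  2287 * 8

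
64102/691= 64102/691 = 92.77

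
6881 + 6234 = 13115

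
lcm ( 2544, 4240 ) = 12720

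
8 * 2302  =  18416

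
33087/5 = 33087/5 = 6617.40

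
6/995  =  6/995 = 0.01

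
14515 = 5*2903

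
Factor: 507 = 3^1*13^2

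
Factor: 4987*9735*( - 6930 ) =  - 2^1 * 3^3 * 5^2* 7^1*11^2*59^1*4987^1 = - 336440723850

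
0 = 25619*0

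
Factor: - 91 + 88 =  - 3 = - 3^1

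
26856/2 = 13428 = 13428.00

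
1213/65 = 1213/65 = 18.66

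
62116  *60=3726960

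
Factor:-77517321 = -3^1*7^1*19^1*173^1 *1123^1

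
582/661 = 582/661 = 0.88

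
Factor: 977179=7^1*139597^1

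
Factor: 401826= 2^1*3^1*193^1* 347^1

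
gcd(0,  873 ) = 873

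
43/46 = 43/46=0.93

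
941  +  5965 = 6906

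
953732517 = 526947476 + 426785041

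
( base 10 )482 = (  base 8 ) 742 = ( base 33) EK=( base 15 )222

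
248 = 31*8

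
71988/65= 71988/65 = 1107.51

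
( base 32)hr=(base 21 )164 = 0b1000111011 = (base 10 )571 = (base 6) 2351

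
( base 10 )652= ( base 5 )10102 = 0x28c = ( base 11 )543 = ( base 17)246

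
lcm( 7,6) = 42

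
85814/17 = 5047 +15/17 = 5047.88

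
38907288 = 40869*952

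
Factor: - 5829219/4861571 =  -529929/441961 = -3^3* 13^(-1)*19^1*1033^1*33997^( - 1) 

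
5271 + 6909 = 12180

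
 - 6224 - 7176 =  - 13400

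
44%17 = 10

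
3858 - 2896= 962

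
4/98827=4/98827=0.00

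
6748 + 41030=47778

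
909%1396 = 909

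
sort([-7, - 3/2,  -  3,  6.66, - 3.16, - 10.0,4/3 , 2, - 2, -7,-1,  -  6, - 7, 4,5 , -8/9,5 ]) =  [-10.0, - 7,-7, - 7,- 6, -3.16, - 3 , -2, -3/2, -1, - 8/9  ,  4/3,2,4,5, 5,6.66]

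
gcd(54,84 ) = 6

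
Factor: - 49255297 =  - 7^1*13^1*541267^1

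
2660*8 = 21280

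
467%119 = 110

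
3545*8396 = 29763820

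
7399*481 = 3558919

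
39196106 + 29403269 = 68599375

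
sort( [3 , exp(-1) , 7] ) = [ exp(-1 ), 3 , 7]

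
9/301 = 9/301=0.03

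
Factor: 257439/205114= 2^ (  -  1)*3^1 * 7^( - 2 )*41^1 = 123/98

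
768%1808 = 768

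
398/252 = 199/126 = 1.58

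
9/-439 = -9/439 = -  0.02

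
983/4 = 245  +  3/4  =  245.75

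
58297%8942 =4645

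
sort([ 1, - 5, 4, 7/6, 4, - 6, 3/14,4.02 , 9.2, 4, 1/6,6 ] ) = [ - 6, - 5,1/6, 3/14, 1,7/6,4, 4, 4, 4.02,6 , 9.2] 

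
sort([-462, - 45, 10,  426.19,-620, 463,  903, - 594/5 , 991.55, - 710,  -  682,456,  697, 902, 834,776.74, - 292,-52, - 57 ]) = [ - 710, - 682, - 620, - 462, - 292, - 594/5, - 57, - 52,-45, 10, 426.19 , 456, 463, 697 , 776.74,834,902,903, 991.55] 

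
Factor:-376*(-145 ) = 54520 = 2^3*5^1 *29^1*47^1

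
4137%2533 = 1604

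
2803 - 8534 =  - 5731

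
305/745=61/149 = 0.41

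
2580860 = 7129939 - 4549079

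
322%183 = 139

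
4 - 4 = 0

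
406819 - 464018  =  -57199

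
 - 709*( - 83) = 58847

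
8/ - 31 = - 8/31 = -  0.26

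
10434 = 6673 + 3761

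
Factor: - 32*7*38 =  - 2^6 *7^1*19^1=- 8512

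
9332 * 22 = 205304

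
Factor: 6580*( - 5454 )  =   - 2^3*3^3 * 5^1*7^1*47^1*101^1 = -35887320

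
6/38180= 3/19090 = 0.00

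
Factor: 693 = 3^2*7^1*11^1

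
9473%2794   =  1091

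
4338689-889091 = 3449598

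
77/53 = 1 + 24/53 = 1.45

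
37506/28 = 2679/2 = 1339.50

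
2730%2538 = 192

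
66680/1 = 66680  =  66680.00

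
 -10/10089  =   - 10/10089 = - 0.00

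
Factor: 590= 2^1*5^1*59^1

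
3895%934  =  159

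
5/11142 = 5/11142 = 0.00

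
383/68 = 383/68 = 5.63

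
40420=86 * 470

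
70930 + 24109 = 95039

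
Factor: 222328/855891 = 2^3*3^ ( - 2 )*61^(- 1 )*1559^(-1)*27791^1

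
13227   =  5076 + 8151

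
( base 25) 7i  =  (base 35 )5I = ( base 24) 81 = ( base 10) 193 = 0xC1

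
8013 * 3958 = 31715454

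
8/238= 4/119 =0.03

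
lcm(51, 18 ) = 306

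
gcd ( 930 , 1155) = 15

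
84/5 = 16 + 4/5  =  16.80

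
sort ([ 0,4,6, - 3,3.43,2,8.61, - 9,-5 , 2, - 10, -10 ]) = [ - 10, - 10, - 9,  -  5, - 3,0, 2,2, 3.43, 4,6,8.61]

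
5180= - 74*(  -  70)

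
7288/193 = 37+147/193 = 37.76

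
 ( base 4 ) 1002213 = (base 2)1000010100111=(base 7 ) 15300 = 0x10A7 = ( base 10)4263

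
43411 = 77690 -34279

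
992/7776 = 31/243 = 0.13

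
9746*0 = 0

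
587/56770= 587/56770 = 0.01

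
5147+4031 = 9178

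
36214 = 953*38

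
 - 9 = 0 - 9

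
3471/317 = 3471/317 = 10.95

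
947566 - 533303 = 414263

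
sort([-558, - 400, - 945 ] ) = [ - 945,-558, - 400]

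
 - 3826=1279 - 5105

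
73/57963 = 73/57963 = 0.00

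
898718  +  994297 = 1893015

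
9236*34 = 314024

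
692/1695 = 692/1695= 0.41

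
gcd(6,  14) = 2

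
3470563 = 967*3589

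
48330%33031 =15299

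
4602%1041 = 438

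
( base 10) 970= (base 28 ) 16i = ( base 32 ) UA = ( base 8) 1712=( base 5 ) 12340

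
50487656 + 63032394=113520050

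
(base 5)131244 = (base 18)g0f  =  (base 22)ag7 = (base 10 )5199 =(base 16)144F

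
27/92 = 27/92= 0.29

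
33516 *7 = 234612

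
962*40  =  38480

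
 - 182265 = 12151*( - 15 ) 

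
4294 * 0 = 0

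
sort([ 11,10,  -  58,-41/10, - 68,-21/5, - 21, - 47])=[-68,  -  58,  -  47, - 21, - 21/5, - 41/10,10, 11]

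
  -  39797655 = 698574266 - 738371921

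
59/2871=59/2871 = 0.02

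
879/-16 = -879/16 = -54.94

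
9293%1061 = 805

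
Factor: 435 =3^1*5^1*29^1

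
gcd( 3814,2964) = 2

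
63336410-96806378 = - 33469968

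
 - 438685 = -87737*5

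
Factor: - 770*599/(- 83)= 461230/83  =  2^1*5^1*7^1*11^1*83^( - 1)*599^1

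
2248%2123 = 125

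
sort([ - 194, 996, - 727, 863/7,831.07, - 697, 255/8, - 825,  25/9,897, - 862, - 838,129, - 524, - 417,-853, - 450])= [ - 862, - 853, - 838, - 825, - 727, - 697, - 524, - 450, - 417, - 194, 25/9 , 255/8, 863/7 , 129, 831.07,897, 996]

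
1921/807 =1921/807 = 2.38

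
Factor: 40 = 2^3*5^1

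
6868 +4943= 11811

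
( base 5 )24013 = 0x6de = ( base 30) 1SI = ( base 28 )26m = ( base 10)1758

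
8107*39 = 316173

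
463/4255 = 463/4255=0.11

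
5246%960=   446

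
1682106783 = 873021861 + 809084922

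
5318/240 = 22 + 19/120 =22.16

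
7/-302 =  - 7/302 =- 0.02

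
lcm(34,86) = 1462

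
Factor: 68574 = 2^1*3^1*11^1*1039^1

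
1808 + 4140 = 5948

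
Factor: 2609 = 2609^1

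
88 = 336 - 248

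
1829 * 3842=7027018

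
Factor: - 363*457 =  - 3^1*11^2 * 457^1 = - 165891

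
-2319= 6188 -8507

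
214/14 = 15 + 2/7 = 15.29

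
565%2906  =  565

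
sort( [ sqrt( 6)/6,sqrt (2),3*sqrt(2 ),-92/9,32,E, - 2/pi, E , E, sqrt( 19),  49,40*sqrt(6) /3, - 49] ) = [ - 49, - 92/9, - 2/pi, sqrt(6)/6,sqrt(2), E,E, E, 3*sqrt ( 2 ),sqrt( 19 ), 32, 40*sqrt( 6)/3 , 49 ] 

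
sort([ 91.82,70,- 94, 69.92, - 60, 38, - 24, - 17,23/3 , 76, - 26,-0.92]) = [-94, - 60, - 26, - 24,-17,-0.92, 23/3, 38 , 69.92,70,76, 91.82] 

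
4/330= 2/165 = 0.01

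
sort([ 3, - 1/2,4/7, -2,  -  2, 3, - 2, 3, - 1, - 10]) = [  -  10  , -2 ,-2, - 2, - 1,  -  1/2 , 4/7,  3 , 3, 3]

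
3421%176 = 77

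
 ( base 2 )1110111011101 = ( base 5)221040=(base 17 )197C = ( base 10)7645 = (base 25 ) C5K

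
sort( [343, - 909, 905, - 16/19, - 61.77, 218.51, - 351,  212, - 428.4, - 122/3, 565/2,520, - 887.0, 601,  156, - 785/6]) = [ - 909, - 887.0,-428.4, - 351, - 785/6,- 61.77, - 122/3, - 16/19,156,  212, 218.51, 565/2,  343 , 520  ,  601 , 905 ]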